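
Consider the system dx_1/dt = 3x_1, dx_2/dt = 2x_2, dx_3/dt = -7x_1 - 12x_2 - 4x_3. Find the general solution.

Coefficient matrix A = [[3, 0, 0], [0, 2, 0], [-7, -12, -4]].
det(A - λI) = 0 gives eigenvalues λ = 3, -4, 2.
For λ=3: eigenvector (1,0,-1).
For λ=-4: eigenvector (0,0,1).
For λ=2: eigenvector (0,1,-2).
General solution: c_1e^(3t)(1,0,-1) + c_2e^(-4t)(0,0,1) + c_3e^(2t)(0,1,-2).

x_1(t) = c_1e^(3t), x_2(t) = c_3e^(2t), x_3(t) = -c_1e^(3t) + c_2e^(-4t) - 2c_3e^(2t)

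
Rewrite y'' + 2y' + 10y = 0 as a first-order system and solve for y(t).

y(t) = K_1e^(-t)cos(3t) + K_2e^(-t)sin(3t)

Let x_1 = y, x_2 = y'. Then x_1' = x_2 and x_2' = -10x_1 - 2x_2.
A = [[0,1],[-10,-2]]; det(A-λI) = λ^2 + 2λ + 10.
Eigenvalues λ = -1 ± 3i.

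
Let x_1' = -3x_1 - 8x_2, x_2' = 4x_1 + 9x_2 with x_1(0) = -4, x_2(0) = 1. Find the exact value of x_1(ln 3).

A = [[-3,-8],[4,9]]; eigenvalues λ = 1, 5.
Eigenvectors: (2,-1) for λ=1, (-1,1) for λ=5.
From the initial condition, c_1 = -3, c_2 = -2.
x_1(ln 3) = (-3)(3^1)(2) + (-2)(3^5)(-1) = 468.

468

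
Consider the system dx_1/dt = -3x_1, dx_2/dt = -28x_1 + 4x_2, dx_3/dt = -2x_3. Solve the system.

Coefficient matrix A = [[-3, 0, 0], [-28, 4, 0], [0, 0, -2]].
det(A - λI) = 0 gives eigenvalues λ = -3, 4, -2.
For λ=-3: eigenvector (1,4,0).
For λ=4: eigenvector (0,1,0).
For λ=-2: eigenvector (0,0,1).
General solution: C_1e^(-3t)(1,4,0) + C_2e^(4t)(0,1,0) + C_3e^(-2t)(0,0,1).

x_1(t) = C_1e^(-3t), x_2(t) = 4C_1e^(-3t) + C_2e^(4t), x_3(t) = C_3e^(-2t)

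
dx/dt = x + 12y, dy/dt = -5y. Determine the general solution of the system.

x(t) = 2C_1e^(-5t) - C_2e^(t), y(t) = -C_1e^(-5t)

Coefficient matrix A = [[1, 12], [0, -5]].
Characteristic polynomial det(A - λI) = λ^2 + 4λ - 5 = 0.
Eigenvalues λ = -5, 1.
For λ=-5: (A-λI) row 1 is [6, 12], so an eigenvector is (2, -1).
For λ=1: (A-λI) row 1 is [0, 12], so an eigenvector is (-1, 0).
General solution: C_1e^(-5t)(2,-1) + C_2e^(t)(-1,0).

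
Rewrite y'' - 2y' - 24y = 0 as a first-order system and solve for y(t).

y(t) = c_1e^(6t) + c_2e^(-4t)

Let x_1 = y, x_2 = y'. Then x_1' = x_2 and x_2' = 24x_1 + 2x_2.
A = [[0,1],[24,2]]; det(A-λI) = λ^2 - 2λ - 24.
Eigenvalues λ = 6, -4 with eigenvectors (1,6), (1,-4).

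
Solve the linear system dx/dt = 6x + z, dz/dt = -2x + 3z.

Coefficient matrix A = [[6, 1], [-2, 3]].
Characteristic polynomial det(A - λI) = λ^2 - 9λ + 20 = 0.
Eigenvalues λ = 4, 5.
For λ=4: (A-λI) row 1 is [2, 1], so an eigenvector is (1, -2).
For λ=5: (A-λI) row 1 is [1, 1], so an eigenvector is (1, -1).
General solution: C_1e^(4t)(1,-2) + C_2e^(5t)(1,-1).

x(t) = C_1e^(4t) + C_2e^(5t), z(t) = -2C_1e^(4t) - C_2e^(5t)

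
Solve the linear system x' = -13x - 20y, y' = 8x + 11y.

x(t) = -K_1e^(-t)sin(4t) + 2K_1e^(-t)cos(4t) + 2K_2e^(-t)sin(4t) + K_2e^(-t)cos(4t), y(t) = K_1e^(-t)sin(4t) - K_1e^(-t)cos(4t) - K_2e^(-t)sin(4t) - K_2e^(-t)cos(4t)

Coefficient matrix A = [[-13, -20], [8, 11]].
Characteristic polynomial det(A - λI) = λ^2 + 2λ + 17 = 0.
Eigenvalues λ = -1 ± 4i (complex conjugate pair).
For λ=-1+4i: an eigenvector is (2,-1) - i(-1,1) = (2 + i, -1 - i).
A real fundamental pair from Re and Im of e^((-1+4i)t)v: X_1 = e^(-t)(cos(4t)·(2,-1) + sin(4t)·(-1,1)), X_2 = e^(-t)(sin(4t)·(2,-1) - cos(4t)·(-1,1)).
General solution: K_1X_1 + K_2X_2.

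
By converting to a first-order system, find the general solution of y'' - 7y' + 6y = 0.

Let x_1 = y, x_2 = y'. Then x_1' = x_2 and x_2' = -6x_1 + 7x_2.
A = [[0,1],[-6,7]]; det(A-λI) = λ^2 - 7λ + 6.
Eigenvalues λ = 6, 1 with eigenvectors (1,6), (1,1).

y(t) = c_1e^(6t) + c_2e^(t)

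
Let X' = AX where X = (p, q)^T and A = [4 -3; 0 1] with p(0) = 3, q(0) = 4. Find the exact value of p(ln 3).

-69

A = [[4,-3],[0,1]]; eigenvalues λ = 1, 4.
Eigenvectors: (1,1) for λ=1, (-1,0) for λ=4.
From the initial condition, c_1 = 4, c_2 = 1.
p(ln 3) = (4)(3^1)(1) + (1)(3^4)(-1) = -69.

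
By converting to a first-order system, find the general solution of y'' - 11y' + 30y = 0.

Let x_1 = y, x_2 = y'. Then x_1' = x_2 and x_2' = -30x_1 + 11x_2.
A = [[0,1],[-30,11]]; det(A-λI) = λ^2 - 11λ + 30.
Eigenvalues λ = 5, 6 with eigenvectors (1,5), (1,6).

y(t) = c_1e^(5t) + c_2e^(6t)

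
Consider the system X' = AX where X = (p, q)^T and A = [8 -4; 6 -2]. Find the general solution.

p(t) = -K_1e^(4t) + 2K_2e^(2t), q(t) = -K_1e^(4t) + 3K_2e^(2t)

Coefficient matrix A = [[8, -4], [6, -2]].
Characteristic polynomial det(A - λI) = λ^2 - 6λ + 8 = 0.
Eigenvalues λ = 4, 2.
For λ=4: (A-λI) row 1 is [4, -4], so an eigenvector is (-1, -1).
For λ=2: (A-λI) row 1 is [6, -4], so an eigenvector is (2, 3).
General solution: K_1e^(4t)(-1,-1) + K_2e^(2t)(2,3).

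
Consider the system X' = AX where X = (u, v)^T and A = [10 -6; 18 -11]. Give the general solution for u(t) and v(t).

u(t) = -c_1e^(-2t) + 2c_2e^(t), v(t) = -2c_1e^(-2t) + 3c_2e^(t)

Coefficient matrix A = [[10, -6], [18, -11]].
Characteristic polynomial det(A - λI) = λ^2 + λ - 2 = 0.
Eigenvalues λ = -2, 1.
For λ=-2: (A-λI) row 1 is [12, -6], so an eigenvector is (-1, -2).
For λ=1: (A-λI) row 1 is [9, -6], so an eigenvector is (2, 3).
General solution: c_1e^(-2t)(-1,-2) + c_2e^(t)(2,3).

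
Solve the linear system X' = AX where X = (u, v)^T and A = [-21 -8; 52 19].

Coefficient matrix A = [[-21, -8], [52, 19]].
Characteristic polynomial det(A - λI) = λ^2 + 2λ + 17 = 0.
Eigenvalues λ = -1 ± 4i (complex conjugate pair).
For λ=-1+4i: an eigenvector is (-1,3) - i(-1,2) = (-1 + i, 3 - 2i).
A real fundamental pair from Re and Im of e^((-1+4i)t)v: X_1 = e^(-t)(cos(4t)·(-1,3) + sin(4t)·(-1,2)), X_2 = e^(-t)(sin(4t)·(-1,3) - cos(4t)·(-1,2)).
General solution: C_1X_1 + C_2X_2.

u(t) = -C_1e^(-t)sin(4t) - C_1e^(-t)cos(4t) - C_2e^(-t)sin(4t) + C_2e^(-t)cos(4t), v(t) = 2C_1e^(-t)sin(4t) + 3C_1e^(-t)cos(4t) + 3C_2e^(-t)sin(4t) - 2C_2e^(-t)cos(4t)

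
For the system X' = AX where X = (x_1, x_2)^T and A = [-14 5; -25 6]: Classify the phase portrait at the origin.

stable spiral

A = [[-14,5],[-25,6]]; det(A-λI) = λ^2 + 8λ + 41.
λ = -4 ± 5i: negative real part.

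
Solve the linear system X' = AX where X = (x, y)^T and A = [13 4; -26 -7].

Coefficient matrix A = [[13, 4], [-26, -7]].
Characteristic polynomial det(A - λI) = λ^2 - 6λ + 13 = 0.
Eigenvalues λ = 3 ± 2i (complex conjugate pair).
For λ=3+2i: an eigenvector is (-1,2) - i(-1,3) = (-1 + i, 2 - 3i).
A real fundamental pair from Re and Im of e^((3+2i)t)v: X_1 = e^(3t)(cos(2t)·(-1,2) + sin(2t)·(-1,3)), X_2 = e^(3t)(sin(2t)·(-1,2) - cos(2t)·(-1,3)).
General solution: K_1X_1 + K_2X_2.

x(t) = -K_1e^(3t)sin(2t) - K_1e^(3t)cos(2t) - K_2e^(3t)sin(2t) + K_2e^(3t)cos(2t), y(t) = 3K_1e^(3t)sin(2t) + 2K_1e^(3t)cos(2t) + 2K_2e^(3t)sin(2t) - 3K_2e^(3t)cos(2t)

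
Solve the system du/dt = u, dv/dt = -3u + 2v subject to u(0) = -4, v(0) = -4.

u(t) = -4e^(t), v(t) = 8e^(2t) - 12e^(t)

Coefficient matrix A = [[1, 0], [-3, 2]].
Characteristic polynomial det(A - λI) = λ^2 - 3λ + 2 = 0.
Eigenvalues λ = 1, 2.
For λ=1: (A-λI) row 2 is [-3, 1], so an eigenvector is (1, 3).
For λ=2: (A-λI) row 1 is [-1, 0], so an eigenvector is (0, -1).
General solution: C_1e^(t)(1,3) + C_2e^(2t)(0,-1).
Applying u(0)=-4, v(0)=-4 gives C_1=-4, C_2=-8.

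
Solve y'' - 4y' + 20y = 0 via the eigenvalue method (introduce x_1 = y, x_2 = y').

y(t) = K_1e^(2t)cos(4t) + K_2e^(2t)sin(4t)

Let x_1 = y, x_2 = y'. Then x_1' = x_2 and x_2' = -20x_1 + 4x_2.
A = [[0,1],[-20,4]]; det(A-λI) = λ^2 - 4λ + 20.
Eigenvalues λ = 2 ± 4i.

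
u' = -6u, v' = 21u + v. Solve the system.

u(t) = -C_1e^(-6t), v(t) = 3C_1e^(-6t) - C_2e^(t)

Coefficient matrix A = [[-6, 0], [21, 1]].
Characteristic polynomial det(A - λI) = λ^2 + 5λ - 6 = 0.
Eigenvalues λ = -6, 1.
For λ=-6: (A-λI) row 2 is [21, 7], so an eigenvector is (-1, 3).
For λ=1: (A-λI) row 1 is [-7, 0], so an eigenvector is (0, -1).
General solution: C_1e^(-6t)(-1,3) + C_2e^(t)(0,-1).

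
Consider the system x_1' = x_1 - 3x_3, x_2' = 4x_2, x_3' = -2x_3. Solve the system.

Coefficient matrix A = [[1, 0, -3], [0, 4, 0], [0, 0, -2]].
det(A - λI) = 0 gives eigenvalues λ = 4, 1, -2.
For λ=4: eigenvector (0,1,0).
For λ=1: eigenvector (-1,0,0).
For λ=-2: eigenvector (-1,0,-1).
General solution: c_1e^(4t)(0,1,0) + c_2e^(t)(-1,0,0) + c_3e^(-2t)(-1,0,-1).

x_1(t) = -c_2e^(t) - c_3e^(-2t), x_2(t) = c_1e^(4t), x_3(t) = -c_3e^(-2t)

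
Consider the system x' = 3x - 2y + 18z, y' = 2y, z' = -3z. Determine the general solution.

x(t) = 2K_1e^(2t) + K_2e^(3t) - 3K_3e^(-3t), y(t) = K_1e^(2t), z(t) = K_3e^(-3t)

Coefficient matrix A = [[3, -2, 18], [0, 2, 0], [0, 0, -3]].
det(A - λI) = 0 gives eigenvalues λ = 2, 3, -3.
For λ=2: eigenvector (2,1,0).
For λ=3: eigenvector (1,0,0).
For λ=-3: eigenvector (-3,0,1).
General solution: K_1e^(2t)(2,1,0) + K_2e^(3t)(1,0,0) + K_3e^(-3t)(-3,0,1).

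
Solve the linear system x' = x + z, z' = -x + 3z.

Coefficient matrix A = [[1, 1], [-1, 3]].
Characteristic polynomial det(A - λI) = λ^2 - 4λ + 4 = 0.
Single eigenvalue λ = 2 with algebraic multiplicity 2.
Eigenvector v = (1,1); generalized eigenvector w with (A-λI)w=v is (-2,-1).
General solution: e^(2t)[c_1·v + c_2·(t·v + w)].

x(t) = c_1e^(2t) + c_2te^(2t) - 2c_2e^(2t), z(t) = c_1e^(2t) + c_2te^(2t) - c_2e^(2t)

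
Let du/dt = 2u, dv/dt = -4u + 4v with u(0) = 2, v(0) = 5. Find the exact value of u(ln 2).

A = [[2,0],[-4,4]]; eigenvalues λ = 4, 2.
Eigenvectors: (0,1) for λ=4, (-1,-2) for λ=2.
From the initial condition, c_1 = 1, c_2 = -2.
u(ln 2) = (1)(2^4)(0) + (-2)(2^2)(-1) = 8.

8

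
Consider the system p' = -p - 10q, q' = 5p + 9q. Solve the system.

Coefficient matrix A = [[-1, -10], [5, 9]].
Characteristic polynomial det(A - λI) = λ^2 - 8λ + 41 = 0.
Eigenvalues λ = 4 ± 5i (complex conjugate pair).
For λ=4+5i: an eigenvector is (-1,1) - i(-1,0) = (-1 + i, 1).
A real fundamental pair from Re and Im of e^((4+5i)t)v: X_1 = e^(4t)(cos(5t)·(-1,1) + sin(5t)·(-1,0)), X_2 = e^(4t)(sin(5t)·(-1,1) - cos(5t)·(-1,0)).
General solution: c_1X_1 + c_2X_2.

p(t) = -c_1e^(4t)sin(5t) - c_1e^(4t)cos(5t) - c_2e^(4t)sin(5t) + c_2e^(4t)cos(5t), q(t) = c_1e^(4t)cos(5t) + c_2e^(4t)sin(5t)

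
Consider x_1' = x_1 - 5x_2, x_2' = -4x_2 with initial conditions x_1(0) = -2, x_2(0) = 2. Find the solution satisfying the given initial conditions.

Coefficient matrix A = [[1, -5], [0, -4]].
Characteristic polynomial det(A - λI) = λ^2 + 3λ - 4 = 0.
Eigenvalues λ = -4, 1.
For λ=-4: (A-λI) row 1 is [5, -5], so an eigenvector is (1, 1).
For λ=1: (A-λI) row 1 is [0, -5], so an eigenvector is (-1, 0).
General solution: K_1e^(-4t)(1,1) + K_2e^(t)(-1,0).
Applying x_1(0)=-2, x_2(0)=2 gives K_1=2, K_2=4.

x_1(t) = -4e^(t) + 2e^(-4t), x_2(t) = 2e^(-4t)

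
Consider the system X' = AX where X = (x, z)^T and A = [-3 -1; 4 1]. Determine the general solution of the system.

Coefficient matrix A = [[-3, -1], [4, 1]].
Characteristic polynomial det(A - λI) = λ^2 + 2λ + 1 = 0.
Single eigenvalue λ = -1 with algebraic multiplicity 2.
Eigenvector v = (1,-2); generalized eigenvector w with (A-λI)w=v is (1,-3).
General solution: e^(-t)[c_1·v + c_2·(t·v + w)].

x(t) = c_1e^(-t) + c_2te^(-t) + c_2e^(-t), z(t) = -2c_1e^(-t) - 2c_2te^(-t) - 3c_2e^(-t)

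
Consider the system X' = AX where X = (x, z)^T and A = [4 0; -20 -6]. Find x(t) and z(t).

x(t) = -c_1e^(4t), z(t) = 2c_1e^(4t) - c_2e^(-6t)

Coefficient matrix A = [[4, 0], [-20, -6]].
Characteristic polynomial det(A - λI) = λ^2 + 2λ - 24 = 0.
Eigenvalues λ = 4, -6.
For λ=4: (A-λI) row 2 is [-20, -10], so an eigenvector is (-1, 2).
For λ=-6: (A-λI) row 1 is [10, 0], so an eigenvector is (0, -1).
General solution: c_1e^(4t)(-1,2) + c_2e^(-6t)(0,-1).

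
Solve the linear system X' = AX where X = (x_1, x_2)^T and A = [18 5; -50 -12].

Coefficient matrix A = [[18, 5], [-50, -12]].
Characteristic polynomial det(A - λI) = λ^2 - 6λ + 34 = 0.
Eigenvalues λ = 3 ± 5i (complex conjugate pair).
For λ=3+5i: an eigenvector is (1,-3) - i(0,-1) = (1, -3 + i).
A real fundamental pair from Re and Im of e^((3+5i)t)v: X_1 = e^(3t)(cos(5t)·(1,-3) + sin(5t)·(0,-1)), X_2 = e^(3t)(sin(5t)·(1,-3) - cos(5t)·(0,-1)).
General solution: K_1X_1 + K_2X_2.

x_1(t) = K_1e^(3t)cos(5t) + K_2e^(3t)sin(5t), x_2(t) = -K_1e^(3t)sin(5t) - 3K_1e^(3t)cos(5t) - 3K_2e^(3t)sin(5t) + K_2e^(3t)cos(5t)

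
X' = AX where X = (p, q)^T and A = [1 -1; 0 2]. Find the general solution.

Coefficient matrix A = [[1, -1], [0, 2]].
Characteristic polynomial det(A - λI) = λ^2 - 3λ + 2 = 0.
Eigenvalues λ = 2, 1.
For λ=2: (A-λI) row 1 is [-1, -1], so an eigenvector is (1, -1).
For λ=1: (A-λI) row 1 is [0, -1], so an eigenvector is (1, 0).
General solution: c_1e^(2t)(1,-1) + c_2e^(t)(1,0).

p(t) = c_1e^(2t) + c_2e^(t), q(t) = -c_1e^(2t)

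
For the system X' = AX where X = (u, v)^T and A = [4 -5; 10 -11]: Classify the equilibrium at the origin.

A = [[4,-5],[10,-11]]; det(A-λI) = λ^2 + 7λ + 6.
λ = -1, -6: both negative.

stable node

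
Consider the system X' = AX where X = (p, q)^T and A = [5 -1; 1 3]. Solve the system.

Coefficient matrix A = [[5, -1], [1, 3]].
Characteristic polynomial det(A - λI) = λ^2 - 8λ + 16 = 0.
Single eigenvalue λ = 4 with algebraic multiplicity 2.
Eigenvector v = (1,1); generalized eigenvector w with (A-λI)w=v is (-1,-2).
General solution: e^(4t)[c_1·v + c_2·(t·v + w)].

p(t) = c_1e^(4t) + c_2te^(4t) - c_2e^(4t), q(t) = c_1e^(4t) + c_2te^(4t) - 2c_2e^(4t)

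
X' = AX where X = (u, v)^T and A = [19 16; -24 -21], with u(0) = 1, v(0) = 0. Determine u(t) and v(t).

Coefficient matrix A = [[19, 16], [-24, -21]].
Characteristic polynomial det(A - λI) = λ^2 + 2λ - 15 = 0.
Eigenvalues λ = -5, 3.
For λ=-5: (A-λI) row 1 is [24, 16], so an eigenvector is (2, -3).
For λ=3: (A-λI) row 1 is [16, 16], so an eigenvector is (-1, 1).
General solution: c_1e^(-5t)(2,-3) + c_2e^(3t)(-1,1).
Applying u(0)=1, v(0)=0 gives c_1=-1, c_2=-3.

u(t) = 3e^(3t) - 2e^(-5t), v(t) = -3e^(3t) + 3e^(-5t)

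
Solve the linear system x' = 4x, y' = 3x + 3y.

Coefficient matrix A = [[4, 0], [3, 3]].
Characteristic polynomial det(A - λI) = λ^2 - 7λ + 12 = 0.
Eigenvalues λ = 3, 4.
For λ=3: (A-λI) row 1 is [1, 0], so an eigenvector is (0, -1).
For λ=4: (A-λI) row 2 is [3, -1], so an eigenvector is (1, 3).
General solution: C_1e^(3t)(0,-1) + C_2e^(4t)(1,3).

x(t) = C_2e^(4t), y(t) = -C_1e^(3t) + 3C_2e^(4t)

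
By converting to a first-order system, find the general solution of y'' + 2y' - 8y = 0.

Let x_1 = y, x_2 = y'. Then x_1' = x_2 and x_2' = 8x_1 - 2x_2.
A = [[0,1],[8,-2]]; det(A-λI) = λ^2 + 2λ - 8.
Eigenvalues λ = 2, -4 with eigenvectors (1,2), (1,-4).

y(t) = K_1e^(2t) + K_2e^(-4t)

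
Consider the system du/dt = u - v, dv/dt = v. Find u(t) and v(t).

u(t) = -C_1e^(t) - C_2te^(t) - 3C_2e^(t), v(t) = C_2e^(t)

Coefficient matrix A = [[1, -1], [0, 1]].
Characteristic polynomial det(A - λI) = λ^2 - 2λ + 1 = 0.
Single eigenvalue λ = 1 with algebraic multiplicity 2.
Eigenvector v = (-1,0); generalized eigenvector w with (A-λI)w=v is (-3,1).
General solution: e^(t)[C_1·v + C_2·(t·v + w)].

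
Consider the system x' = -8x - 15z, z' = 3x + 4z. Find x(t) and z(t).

Coefficient matrix A = [[-8, -15], [3, 4]].
Characteristic polynomial det(A - λI) = λ^2 + 4λ + 13 = 0.
Eigenvalues λ = -2 ± 3i (complex conjugate pair).
For λ=-2+3i: an eigenvector is (2,-1) - i(1,0) = (2 - i, -1).
A real fundamental pair from Re and Im of e^((-2+3i)t)v: X_1 = e^(-2t)(cos(3t)·(2,-1) + sin(3t)·(1,0)), X_2 = e^(-2t)(sin(3t)·(2,-1) - cos(3t)·(1,0)).
General solution: K_1X_1 + K_2X_2.

x(t) = K_1e^(-2t)sin(3t) + 2K_1e^(-2t)cos(3t) + 2K_2e^(-2t)sin(3t) - K_2e^(-2t)cos(3t), z(t) = -K_1e^(-2t)cos(3t) - K_2e^(-2t)sin(3t)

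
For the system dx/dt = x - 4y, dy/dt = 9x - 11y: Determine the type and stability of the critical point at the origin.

A = [[1,-4],[9,-11]]; det(A-λI) = λ^2 + 10λ + 25.
repeated λ = -5 with a single eigenvector.

stable improper node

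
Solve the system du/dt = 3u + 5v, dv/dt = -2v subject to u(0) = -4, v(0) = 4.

u(t) = -4e^(-2t), v(t) = 4e^(-2t)

Coefficient matrix A = [[3, 5], [0, -2]].
Characteristic polynomial det(A - λI) = λ^2 - λ - 6 = 0.
Eigenvalues λ = 3, -2.
For λ=3: (A-λI) row 1 is [0, 5], so an eigenvector is (-1, 0).
For λ=-2: (A-λI) row 1 is [5, 5], so an eigenvector is (1, -1).
General solution: c_1e^(3t)(-1,0) + c_2e^(-2t)(1,-1).
Applying u(0)=-4, v(0)=4 gives c_1=0, c_2=-4.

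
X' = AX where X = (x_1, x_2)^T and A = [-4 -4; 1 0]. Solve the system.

Coefficient matrix A = [[-4, -4], [1, 0]].
Characteristic polynomial det(A - λI) = λ^2 + 4λ + 4 = 0.
Single eigenvalue λ = -2 with algebraic multiplicity 2.
Eigenvector v = (2,-1); generalized eigenvector w with (A-λI)w=v is (3,-2).
General solution: e^(-2t)[K_1·v + K_2·(t·v + w)].

x_1(t) = 2K_1e^(-2t) + 2K_2te^(-2t) + 3K_2e^(-2t), x_2(t) = -K_1e^(-2t) - K_2te^(-2t) - 2K_2e^(-2t)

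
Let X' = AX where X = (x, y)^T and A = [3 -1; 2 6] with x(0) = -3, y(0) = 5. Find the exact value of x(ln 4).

-2304

A = [[3,-1],[2,6]]; eigenvalues λ = 4, 5.
Eigenvectors: (1,-1) for λ=4, (1,-2) for λ=5.
From the initial condition, c_1 = -1, c_2 = -2.
x(ln 4) = (-1)(4^4)(1) + (-2)(4^5)(1) = -2304.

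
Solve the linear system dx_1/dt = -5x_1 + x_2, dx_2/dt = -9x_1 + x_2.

x_1(t) = c_1e^(-2t) + c_2te^(-2t), x_2(t) = 3c_1e^(-2t) + 3c_2te^(-2t) + c_2e^(-2t)

Coefficient matrix A = [[-5, 1], [-9, 1]].
Characteristic polynomial det(A - λI) = λ^2 + 4λ + 4 = 0.
Single eigenvalue λ = -2 with algebraic multiplicity 2.
Eigenvector v = (1,3); generalized eigenvector w with (A-λI)w=v is (0,1).
General solution: e^(-2t)[c_1·v + c_2·(t·v + w)].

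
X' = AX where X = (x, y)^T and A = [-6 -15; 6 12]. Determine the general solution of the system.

Coefficient matrix A = [[-6, -15], [6, 12]].
Characteristic polynomial det(A - λI) = λ^2 - 6λ + 18 = 0.
Eigenvalues λ = 3 ± 3i (complex conjugate pair).
For λ=3+3i: an eigenvector is (1,-1) - i(2,-1) = (1 - 2i, -1 + i).
A real fundamental pair from Re and Im of e^((3+3i)t)v: X_1 = e^(3t)(cos(3t)·(1,-1) + sin(3t)·(2,-1)), X_2 = e^(3t)(sin(3t)·(1,-1) - cos(3t)·(2,-1)).
General solution: K_1X_1 + K_2X_2.

x(t) = 2K_1e^(3t)sin(3t) + K_1e^(3t)cos(3t) + K_2e^(3t)sin(3t) - 2K_2e^(3t)cos(3t), y(t) = -K_1e^(3t)sin(3t) - K_1e^(3t)cos(3t) - K_2e^(3t)sin(3t) + K_2e^(3t)cos(3t)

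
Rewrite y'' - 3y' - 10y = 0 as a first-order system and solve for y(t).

Let x_1 = y, x_2 = y'. Then x_1' = x_2 and x_2' = 10x_1 + 3x_2.
A = [[0,1],[10,3]]; det(A-λI) = λ^2 - 3λ - 10.
Eigenvalues λ = 5, -2 with eigenvectors (1,5), (1,-2).

y(t) = K_1e^(5t) + K_2e^(-2t)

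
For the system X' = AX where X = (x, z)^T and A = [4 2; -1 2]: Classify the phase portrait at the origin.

unstable spiral

A = [[4,2],[-1,2]]; det(A-λI) = λ^2 - 6λ + 10.
λ = 3 ± i: positive real part.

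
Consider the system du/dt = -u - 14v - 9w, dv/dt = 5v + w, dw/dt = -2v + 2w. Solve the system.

Coefficient matrix A = [[-1, -14, -9], [0, 5, 1], [0, -2, 2]].
det(A - λI) = 0 gives eigenvalues λ = 4, 3, -1.
For λ=4: eigenvector (-1,1,-1).
For λ=3: eigenvector (1,1,-2).
For λ=-1: eigenvector (1,0,0).
General solution: c_1e^(4t)(-1,1,-1) + c_2e^(3t)(1,1,-2) + c_3e^(-t)(1,0,0).

u(t) = -c_1e^(4t) + c_2e^(3t) + c_3e^(-t), v(t) = c_1e^(4t) + c_2e^(3t), w(t) = -c_1e^(4t) - 2c_2e^(3t)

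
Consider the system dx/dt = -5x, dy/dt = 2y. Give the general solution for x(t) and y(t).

Coefficient matrix A = [[-5, 0], [0, 2]].
Characteristic polynomial det(A - λI) = λ^2 + 3λ - 10 = 0.
Eigenvalues λ = 2, -5.
For λ=2: (A-λI) row 1 is [-7, 0], so an eigenvector is (0, -1).
For λ=-5: (A-λI) row 2 is [0, 7], so an eigenvector is (1, 0).
General solution: K_1e^(2t)(0,-1) + K_2e^(-5t)(1,0).

x(t) = K_2e^(-5t), y(t) = -K_1e^(2t)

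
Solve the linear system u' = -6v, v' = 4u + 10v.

u(t) = -3C_1e^(4t) + C_2e^(6t), v(t) = 2C_1e^(4t) - C_2e^(6t)

Coefficient matrix A = [[0, -6], [4, 10]].
Characteristic polynomial det(A - λI) = λ^2 - 10λ + 24 = 0.
Eigenvalues λ = 4, 6.
For λ=4: (A-λI) row 1 is [-4, -6], so an eigenvector is (-3, 2).
For λ=6: (A-λI) row 1 is [-6, -6], so an eigenvector is (1, -1).
General solution: C_1e^(4t)(-3,2) + C_2e^(6t)(1,-1).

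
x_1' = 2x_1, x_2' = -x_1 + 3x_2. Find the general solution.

x_1(t) = C_2e^(2t), x_2(t) = -C_1e^(3t) + C_2e^(2t)

Coefficient matrix A = [[2, 0], [-1, 3]].
Characteristic polynomial det(A - λI) = λ^2 - 5λ + 6 = 0.
Eigenvalues λ = 3, 2.
For λ=3: (A-λI) row 1 is [-1, 0], so an eigenvector is (0, -1).
For λ=2: (A-λI) row 2 is [-1, 1], so an eigenvector is (1, 1).
General solution: C_1e^(3t)(0,-1) + C_2e^(2t)(1,1).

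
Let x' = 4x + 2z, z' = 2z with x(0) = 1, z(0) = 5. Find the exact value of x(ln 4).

A = [[4,2],[0,2]]; eigenvalues λ = 2, 4.
Eigenvectors: (1,-1) for λ=2, (-1,0) for λ=4.
From the initial condition, c_1 = -5, c_2 = -6.
x(ln 4) = (-5)(4^2)(1) + (-6)(4^4)(-1) = 1456.

1456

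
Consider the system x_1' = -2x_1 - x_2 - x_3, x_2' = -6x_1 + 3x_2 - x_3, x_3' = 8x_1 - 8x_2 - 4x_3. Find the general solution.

Coefficient matrix A = [[-2, -1, -1], [-6, 3, -1], [8, -8, -4]].
det(A - λI) = 0 gives eigenvalues λ = -3, 4, -4.
For λ=-3: eigenvector (1,1,0).
For λ=4: eigenvector (0,1,-1).
For λ=-4: eigenvector (1,1,1).
General solution: c_1e^(-3t)(1,1,0) + c_2e^(4t)(0,1,-1) + c_3e^(-4t)(1,1,1).

x_1(t) = c_1e^(-3t) + c_3e^(-4t), x_2(t) = c_1e^(-3t) + c_2e^(4t) + c_3e^(-4t), x_3(t) = -c_2e^(4t) + c_3e^(-4t)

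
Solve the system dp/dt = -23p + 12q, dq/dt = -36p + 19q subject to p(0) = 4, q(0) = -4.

p(t) = -20e^(t) + 24e^(-5t), q(t) = -40e^(t) + 36e^(-5t)

Coefficient matrix A = [[-23, 12], [-36, 19]].
Characteristic polynomial det(A - λI) = λ^2 + 4λ - 5 = 0.
Eigenvalues λ = -5, 1.
For λ=-5: (A-λI) row 1 is [-18, 12], so an eigenvector is (-2, -3).
For λ=1: (A-λI) row 1 is [-24, 12], so an eigenvector is (-1, -2).
General solution: c_1e^(-5t)(-2,-3) + c_2e^(t)(-1,-2).
Applying p(0)=4, q(0)=-4 gives c_1=-12, c_2=20.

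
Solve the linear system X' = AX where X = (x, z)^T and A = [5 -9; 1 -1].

x(t) = 3C_1e^(2t) + 3C_2te^(2t) + C_2e^(2t), z(t) = C_1e^(2t) + C_2te^(2t)

Coefficient matrix A = [[5, -9], [1, -1]].
Characteristic polynomial det(A - λI) = λ^2 - 4λ + 4 = 0.
Single eigenvalue λ = 2 with algebraic multiplicity 2.
Eigenvector v = (3,1); generalized eigenvector w with (A-λI)w=v is (1,0).
General solution: e^(2t)[C_1·v + C_2·(t·v + w)].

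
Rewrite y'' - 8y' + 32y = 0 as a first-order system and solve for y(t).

y(t) = C_1e^(4t)cos(4t) + C_2e^(4t)sin(4t)

Let x_1 = y, x_2 = y'. Then x_1' = x_2 and x_2' = -32x_1 + 8x_2.
A = [[0,1],[-32,8]]; det(A-λI) = λ^2 - 8λ + 32.
Eigenvalues λ = 4 ± 4i.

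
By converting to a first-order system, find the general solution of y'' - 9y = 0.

Let x_1 = y, x_2 = y'. Then x_1' = x_2 and x_2' = 9x_1.
A = [[0,1],[9,0]]; det(A-λI) = λ^2 - 9.
Eigenvalues λ = -3, 3 with eigenvectors (1,-3), (1,3).

y(t) = C_1e^(-3t) + C_2e^(3t)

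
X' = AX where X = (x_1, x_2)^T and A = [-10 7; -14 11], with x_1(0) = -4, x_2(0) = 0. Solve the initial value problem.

x_1(t) = 4e^(4t) - 8e^(-3t), x_2(t) = 8e^(4t) - 8e^(-3t)

Coefficient matrix A = [[-10, 7], [-14, 11]].
Characteristic polynomial det(A - λI) = λ^2 - λ - 12 = 0.
Eigenvalues λ = -3, 4.
For λ=-3: (A-λI) row 1 is [-7, 7], so an eigenvector is (-1, -1).
For λ=4: (A-λI) row 1 is [-14, 7], so an eigenvector is (-1, -2).
General solution: K_1e^(-3t)(-1,-1) + K_2e^(4t)(-1,-2).
Applying x_1(0)=-4, x_2(0)=0 gives K_1=8, K_2=-4.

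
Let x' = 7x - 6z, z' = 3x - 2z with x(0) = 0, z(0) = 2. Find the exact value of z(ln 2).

-24

A = [[7,-6],[3,-2]]; eigenvalues λ = 4, 1.
Eigenvectors: (2,1) for λ=4, (-1,-1) for λ=1.
From the initial condition, c_1 = -2, c_2 = -4.
z(ln 2) = (-2)(2^4)(1) + (-4)(2^1)(-1) = -24.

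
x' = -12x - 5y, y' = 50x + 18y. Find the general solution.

x(t) = C_1e^(3t)cos(5t) + C_2e^(3t)sin(5t), y(t) = C_1e^(3t)sin(5t) - 3C_1e^(3t)cos(5t) - 3C_2e^(3t)sin(5t) - C_2e^(3t)cos(5t)

Coefficient matrix A = [[-12, -5], [50, 18]].
Characteristic polynomial det(A - λI) = λ^2 - 6λ + 34 = 0.
Eigenvalues λ = 3 ± 5i (complex conjugate pair).
For λ=3+5i: an eigenvector is (1,-3) - i(0,1) = (1, -3 - i).
A real fundamental pair from Re and Im of e^((3+5i)t)v: X_1 = e^(3t)(cos(5t)·(1,-3) + sin(5t)·(0,1)), X_2 = e^(3t)(sin(5t)·(1,-3) - cos(5t)·(0,1)).
General solution: C_1X_1 + C_2X_2.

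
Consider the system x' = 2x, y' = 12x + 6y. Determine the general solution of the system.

x(t) = c_2e^(2t), y(t) = c_1e^(6t) - 3c_2e^(2t)

Coefficient matrix A = [[2, 0], [12, 6]].
Characteristic polynomial det(A - λI) = λ^2 - 8λ + 12 = 0.
Eigenvalues λ = 6, 2.
For λ=6: (A-λI) row 1 is [-4, 0], so an eigenvector is (0, 1).
For λ=2: (A-λI) row 2 is [12, 4], so an eigenvector is (1, -3).
General solution: c_1e^(6t)(0,1) + c_2e^(2t)(1,-3).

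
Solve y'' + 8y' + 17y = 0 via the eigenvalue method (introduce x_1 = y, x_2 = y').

y(t) = c_1e^(-4t)cos(t) + c_2e^(-4t)sin(t)

Let x_1 = y, x_2 = y'. Then x_1' = x_2 and x_2' = -17x_1 - 8x_2.
A = [[0,1],[-17,-8]]; det(A-λI) = λ^2 + 8λ + 17.
Eigenvalues λ = -4 ± i.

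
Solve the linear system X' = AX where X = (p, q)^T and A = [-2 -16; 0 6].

p(t) = -C_1e^(-2t) + 2C_2e^(6t), q(t) = -C_2e^(6t)

Coefficient matrix A = [[-2, -16], [0, 6]].
Characteristic polynomial det(A - λI) = λ^2 - 4λ - 12 = 0.
Eigenvalues λ = -2, 6.
For λ=-2: (A-λI) row 1 is [0, -16], so an eigenvector is (-1, 0).
For λ=6: (A-λI) row 1 is [-8, -16], so an eigenvector is (2, -1).
General solution: C_1e^(-2t)(-1,0) + C_2e^(6t)(2,-1).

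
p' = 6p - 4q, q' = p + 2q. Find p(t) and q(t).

p(t) = 2c_1e^(4t) + 2c_2te^(4t) + c_2e^(4t), q(t) = c_1e^(4t) + c_2te^(4t)

Coefficient matrix A = [[6, -4], [1, 2]].
Characteristic polynomial det(A - λI) = λ^2 - 8λ + 16 = 0.
Single eigenvalue λ = 4 with algebraic multiplicity 2.
Eigenvector v = (2,1); generalized eigenvector w with (A-λI)w=v is (1,0).
General solution: e^(4t)[c_1·v + c_2·(t·v + w)].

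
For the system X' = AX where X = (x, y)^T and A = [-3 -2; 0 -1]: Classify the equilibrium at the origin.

A = [[-3,-2],[0,-1]]; det(A-λI) = λ^2 + 4λ + 3.
λ = -3, -1: both negative.

stable node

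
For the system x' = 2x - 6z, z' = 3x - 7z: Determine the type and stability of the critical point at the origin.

stable node

A = [[2,-6],[3,-7]]; det(A-λI) = λ^2 + 5λ + 4.
λ = -4, -1: both negative.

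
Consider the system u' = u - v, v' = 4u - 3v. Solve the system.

Coefficient matrix A = [[1, -1], [4, -3]].
Characteristic polynomial det(A - λI) = λ^2 + 2λ + 1 = 0.
Single eigenvalue λ = -1 with algebraic multiplicity 2.
Eigenvector v = (1,2); generalized eigenvector w with (A-λI)w=v is (1,1).
General solution: e^(-t)[c_1·v + c_2·(t·v + w)].

u(t) = c_1e^(-t) + c_2te^(-t) + c_2e^(-t), v(t) = 2c_1e^(-t) + 2c_2te^(-t) + c_2e^(-t)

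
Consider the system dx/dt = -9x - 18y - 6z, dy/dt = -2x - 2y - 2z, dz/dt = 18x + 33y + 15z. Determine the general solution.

x(t) = -K_1e^(3t) + K_3e^(-3t), y(t) = 2K_1e^(3t) + K_2e^(4t), z(t) = -4K_1e^(3t) - 3K_2e^(4t) - K_3e^(-3t)

Coefficient matrix A = [[-9, -18, -6], [-2, -2, -2], [18, 33, 15]].
det(A - λI) = 0 gives eigenvalues λ = 3, 4, -3.
For λ=3: eigenvector (-1,2,-4).
For λ=4: eigenvector (0,1,-3).
For λ=-3: eigenvector (1,0,-1).
General solution: K_1e^(3t)(-1,2,-4) + K_2e^(4t)(0,1,-3) + K_3e^(-3t)(1,0,-1).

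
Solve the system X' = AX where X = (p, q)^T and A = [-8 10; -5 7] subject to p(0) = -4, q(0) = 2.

p(t) = 8e^(2t) - 12e^(-3t), q(t) = 8e^(2t) - 6e^(-3t)

Coefficient matrix A = [[-8, 10], [-5, 7]].
Characteristic polynomial det(A - λI) = λ^2 + λ - 6 = 0.
Eigenvalues λ = -3, 2.
For λ=-3: (A-λI) row 1 is [-5, 10], so an eigenvector is (-2, -1).
For λ=2: (A-λI) row 1 is [-10, 10], so an eigenvector is (1, 1).
General solution: K_1e^(-3t)(-2,-1) + K_2e^(2t)(1,1).
Applying p(0)=-4, q(0)=2 gives K_1=6, K_2=8.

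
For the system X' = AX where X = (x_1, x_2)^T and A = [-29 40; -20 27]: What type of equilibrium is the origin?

A = [[-29,40],[-20,27]]; det(A-λI) = λ^2 + 2λ + 17.
λ = -1 ± 4i: negative real part.

stable spiral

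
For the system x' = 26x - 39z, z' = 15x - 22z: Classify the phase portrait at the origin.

A = [[26,-39],[15,-22]]; det(A-λI) = λ^2 - 4λ + 13.
λ = 2 ± 3i: positive real part.

unstable spiral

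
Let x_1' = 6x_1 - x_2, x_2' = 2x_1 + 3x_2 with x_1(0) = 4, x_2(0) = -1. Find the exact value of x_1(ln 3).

1782

A = [[6,-1],[2,3]]; eigenvalues λ = 4, 5.
Eigenvectors: (1,2) for λ=4, (-1,-1) for λ=5.
From the initial condition, c_1 = -5, c_2 = -9.
x_1(ln 3) = (-5)(3^4)(1) + (-9)(3^5)(-1) = 1782.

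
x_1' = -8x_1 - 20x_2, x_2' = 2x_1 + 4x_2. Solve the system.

x_1(t) = c_1e^(-2t)sin(2t) + 3c_1e^(-2t)cos(2t) + 3c_2e^(-2t)sin(2t) - c_2e^(-2t)cos(2t), x_2(t) = -c_1e^(-2t)cos(2t) - c_2e^(-2t)sin(2t)

Coefficient matrix A = [[-8, -20], [2, 4]].
Characteristic polynomial det(A - λI) = λ^2 + 4λ + 8 = 0.
Eigenvalues λ = -2 ± 2i (complex conjugate pair).
For λ=-2+2i: an eigenvector is (3,-1) - i(1,0) = (3 - i, -1).
A real fundamental pair from Re and Im of e^((-2+2i)t)v: X_1 = e^(-2t)(cos(2t)·(3,-1) + sin(2t)·(1,0)), X_2 = e^(-2t)(sin(2t)·(3,-1) - cos(2t)·(1,0)).
General solution: c_1X_1 + c_2X_2.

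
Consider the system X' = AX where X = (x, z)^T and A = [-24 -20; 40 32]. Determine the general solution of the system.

Coefficient matrix A = [[-24, -20], [40, 32]].
Characteristic polynomial det(A - λI) = λ^2 - 8λ + 32 = 0.
Eigenvalues λ = 4 ± 4i (complex conjugate pair).
For λ=4+4i: an eigenvector is (-1,1) - i(2,-3) = (-1 - 2i, 1 + 3i).
A real fundamental pair from Re and Im of e^((4+4i)t)v: X_1 = e^(4t)(cos(4t)·(-1,1) + sin(4t)·(2,-3)), X_2 = e^(4t)(sin(4t)·(-1,1) - cos(4t)·(2,-3)).
General solution: C_1X_1 + C_2X_2.

x(t) = 2C_1e^(4t)sin(4t) - C_1e^(4t)cos(4t) - C_2e^(4t)sin(4t) - 2C_2e^(4t)cos(4t), z(t) = -3C_1e^(4t)sin(4t) + C_1e^(4t)cos(4t) + C_2e^(4t)sin(4t) + 3C_2e^(4t)cos(4t)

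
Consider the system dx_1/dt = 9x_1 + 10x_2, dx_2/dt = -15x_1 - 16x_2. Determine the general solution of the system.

x_1(t) = -K_1e^(-t) + 2K_2e^(-6t), x_2(t) = K_1e^(-t) - 3K_2e^(-6t)

Coefficient matrix A = [[9, 10], [-15, -16]].
Characteristic polynomial det(A - λI) = λ^2 + 7λ + 6 = 0.
Eigenvalues λ = -1, -6.
For λ=-1: (A-λI) row 1 is [10, 10], so an eigenvector is (-1, 1).
For λ=-6: (A-λI) row 1 is [15, 10], so an eigenvector is (2, -3).
General solution: K_1e^(-t)(-1,1) + K_2e^(-6t)(2,-3).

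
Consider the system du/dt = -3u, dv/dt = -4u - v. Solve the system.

u(t) = -K_1e^(-3t), v(t) = -2K_1e^(-3t) - K_2e^(-t)

Coefficient matrix A = [[-3, 0], [-4, -1]].
Characteristic polynomial det(A - λI) = λ^2 + 4λ + 3 = 0.
Eigenvalues λ = -3, -1.
For λ=-3: (A-λI) row 2 is [-4, 2], so an eigenvector is (-1, -2).
For λ=-1: (A-λI) row 1 is [-2, 0], so an eigenvector is (0, -1).
General solution: K_1e^(-3t)(-1,-2) + K_2e^(-t)(0,-1).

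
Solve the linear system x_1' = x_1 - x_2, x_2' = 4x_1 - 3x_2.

Coefficient matrix A = [[1, -1], [4, -3]].
Characteristic polynomial det(A - λI) = λ^2 + 2λ + 1 = 0.
Single eigenvalue λ = -1 with algebraic multiplicity 2.
Eigenvector v = (1,2); generalized eigenvector w with (A-λI)w=v is (0,-1).
General solution: e^(-t)[K_1·v + K_2·(t·v + w)].

x_1(t) = K_1e^(-t) + K_2te^(-t), x_2(t) = 2K_1e^(-t) + 2K_2te^(-t) - K_2e^(-t)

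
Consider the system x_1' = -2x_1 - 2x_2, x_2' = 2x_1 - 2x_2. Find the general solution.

x_1(t) = C_1e^(-2t)sin(2t) - C_2e^(-2t)cos(2t), x_2(t) = -C_1e^(-2t)cos(2t) - C_2e^(-2t)sin(2t)

Coefficient matrix A = [[-2, -2], [2, -2]].
Characteristic polynomial det(A - λI) = λ^2 + 4λ + 8 = 0.
Eigenvalues λ = -2 ± 2i (complex conjugate pair).
For λ=-2+2i: an eigenvector is (0,-1) - i(1,0) = (0 - i, -1).
A real fundamental pair from Re and Im of e^((-2+2i)t)v: X_1 = e^(-2t)(cos(2t)·(0,-1) + sin(2t)·(1,0)), X_2 = e^(-2t)(sin(2t)·(0,-1) - cos(2t)·(1,0)).
General solution: C_1X_1 + C_2X_2.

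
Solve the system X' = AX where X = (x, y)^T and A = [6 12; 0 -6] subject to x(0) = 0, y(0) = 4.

x(t) = 4e^(6t) - 4e^(-6t), y(t) = 4e^(-6t)

Coefficient matrix A = [[6, 12], [0, -6]].
Characteristic polynomial det(A - λI) = λ^2 - 36 = 0.
Eigenvalues λ = -6, 6.
For λ=-6: (A-λI) row 1 is [12, 12], so an eigenvector is (1, -1).
For λ=6: (A-λI) row 1 is [0, 12], so an eigenvector is (-1, 0).
General solution: c_1e^(-6t)(1,-1) + c_2e^(6t)(-1,0).
Applying x(0)=0, y(0)=4 gives c_1=-4, c_2=-4.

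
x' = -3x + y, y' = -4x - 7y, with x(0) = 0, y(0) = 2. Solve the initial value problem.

x(t) = 2te^(-5t), y(t) = -4te^(-5t) + 2e^(-5t)

Coefficient matrix A = [[-3, 1], [-4, -7]].
Characteristic polynomial det(A - λI) = λ^2 + 10λ + 25 = 0.
Single eigenvalue λ = -5 with algebraic multiplicity 2.
Eigenvector v = (1,-2); generalized eigenvector w with (A-λI)w=v is (1,-1).
General solution: e^(-5t)[c_1·v + c_2·(t·v + w)].
Applying x(0)=0, y(0)=2 gives c_1=-2, c_2=2.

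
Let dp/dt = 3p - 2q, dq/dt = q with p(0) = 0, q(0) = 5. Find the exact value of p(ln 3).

-120

A = [[3,-2],[0,1]]; eigenvalues λ = 3, 1.
Eigenvectors: (-1,0) for λ=3, (1,1) for λ=1.
From the initial condition, c_1 = 5, c_2 = 5.
p(ln 3) = (5)(3^3)(-1) + (5)(3^1)(1) = -120.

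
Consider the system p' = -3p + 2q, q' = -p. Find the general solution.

p(t) = 2K_1e^(-2t) - K_2e^(-t), q(t) = K_1e^(-2t) - K_2e^(-t)

Coefficient matrix A = [[-3, 2], [-1, 0]].
Characteristic polynomial det(A - λI) = λ^2 + 3λ + 2 = 0.
Eigenvalues λ = -2, -1.
For λ=-2: (A-λI) row 1 is [-1, 2], so an eigenvector is (2, 1).
For λ=-1: (A-λI) row 1 is [-2, 2], so an eigenvector is (-1, -1).
General solution: K_1e^(-2t)(2,1) + K_2e^(-t)(-1,-1).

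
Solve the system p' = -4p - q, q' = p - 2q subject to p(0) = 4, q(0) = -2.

p(t) = -2te^(-3t) + 4e^(-3t), q(t) = 2te^(-3t) - 2e^(-3t)

Coefficient matrix A = [[-4, -1], [1, -2]].
Characteristic polynomial det(A - λI) = λ^2 + 6λ + 9 = 0.
Single eigenvalue λ = -3 with algebraic multiplicity 2.
Eigenvector v = (-1,1); generalized eigenvector w with (A-λI)w=v is (-2,3).
General solution: e^(-3t)[K_1·v + K_2·(t·v + w)].
Applying p(0)=4, q(0)=-2 gives K_1=-8, K_2=2.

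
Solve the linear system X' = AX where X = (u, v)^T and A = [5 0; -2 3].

u(t) = c_2e^(5t), v(t) = -c_1e^(3t) - c_2e^(5t)

Coefficient matrix A = [[5, 0], [-2, 3]].
Characteristic polynomial det(A - λI) = λ^2 - 8λ + 15 = 0.
Eigenvalues λ = 3, 5.
For λ=3: (A-λI) row 1 is [2, 0], so an eigenvector is (0, -1).
For λ=5: (A-λI) row 2 is [-2, -2], so an eigenvector is (1, -1).
General solution: c_1e^(3t)(0,-1) + c_2e^(5t)(1,-1).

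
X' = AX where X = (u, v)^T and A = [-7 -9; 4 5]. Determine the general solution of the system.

Coefficient matrix A = [[-7, -9], [4, 5]].
Characteristic polynomial det(A - λI) = λ^2 + 2λ + 1 = 0.
Single eigenvalue λ = -1 with algebraic multiplicity 2.
Eigenvector v = (3,-2); generalized eigenvector w with (A-λI)w=v is (1,-1).
General solution: e^(-t)[C_1·v + C_2·(t·v + w)].

u(t) = 3C_1e^(-t) + 3C_2te^(-t) + C_2e^(-t), v(t) = -2C_1e^(-t) - 2C_2te^(-t) - C_2e^(-t)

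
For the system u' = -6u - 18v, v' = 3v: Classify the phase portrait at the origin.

saddle

A = [[-6,-18],[0,3]]; det(A-λI) = λ^2 + 3λ - 18.
λ = 3, -6: opposite signs.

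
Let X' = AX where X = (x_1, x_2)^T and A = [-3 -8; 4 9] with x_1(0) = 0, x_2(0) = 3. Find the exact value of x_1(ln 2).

-180

A = [[-3,-8],[4,9]]; eigenvalues λ = 1, 5.
Eigenvectors: (-2,1) for λ=1, (1,-1) for λ=5.
From the initial condition, c_1 = -3, c_2 = -6.
x_1(ln 2) = (-3)(2^1)(-2) + (-6)(2^5)(1) = -180.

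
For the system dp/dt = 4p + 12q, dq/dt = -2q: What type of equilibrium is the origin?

A = [[4,12],[0,-2]]; det(A-λI) = λ^2 - 2λ - 8.
λ = 4, -2: opposite signs.

saddle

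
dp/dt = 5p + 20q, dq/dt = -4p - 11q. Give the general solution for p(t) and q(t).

Coefficient matrix A = [[5, 20], [-4, -11]].
Characteristic polynomial det(A - λI) = λ^2 + 6λ + 25 = 0.
Eigenvalues λ = -3 ± 4i (complex conjugate pair).
For λ=-3+4i: an eigenvector is (-2,1) - i(1,0) = (-2 - i, 1).
A real fundamental pair from Re and Im of e^((-3+4i)t)v: X_1 = e^(-3t)(cos(4t)·(-2,1) + sin(4t)·(1,0)), X_2 = e^(-3t)(sin(4t)·(-2,1) - cos(4t)·(1,0)).
General solution: K_1X_1 + K_2X_2.

p(t) = K_1e^(-3t)sin(4t) - 2K_1e^(-3t)cos(4t) - 2K_2e^(-3t)sin(4t) - K_2e^(-3t)cos(4t), q(t) = K_1e^(-3t)cos(4t) + K_2e^(-3t)sin(4t)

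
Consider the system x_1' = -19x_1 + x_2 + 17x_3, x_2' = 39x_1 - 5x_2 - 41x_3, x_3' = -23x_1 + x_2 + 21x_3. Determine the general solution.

Coefficient matrix A = [[-19, 1, 17], [39, -5, -41], [-23, 1, 21]].
det(A - λI) = 0 gives eigenvalues λ = -3, -4, 4.
For λ=-3: eigenvector (1,-1,1).
For λ=-4: eigenvector (1,-2,1).
For λ=4: eigenvector (2,-5,3).
General solution: c_1e^(-3t)(1,-1,1) + c_2e^(-4t)(1,-2,1) + c_3e^(4t)(2,-5,3).

x_1(t) = c_1e^(-3t) + c_2e^(-4t) + 2c_3e^(4t), x_2(t) = -c_1e^(-3t) - 2c_2e^(-4t) - 5c_3e^(4t), x_3(t) = c_1e^(-3t) + c_2e^(-4t) + 3c_3e^(4t)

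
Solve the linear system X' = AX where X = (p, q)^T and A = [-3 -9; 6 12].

p(t) = -K_1e^(6t) - 3K_2e^(3t), q(t) = K_1e^(6t) + 2K_2e^(3t)

Coefficient matrix A = [[-3, -9], [6, 12]].
Characteristic polynomial det(A - λI) = λ^2 - 9λ + 18 = 0.
Eigenvalues λ = 6, 3.
For λ=6: (A-λI) row 1 is [-9, -9], so an eigenvector is (-1, 1).
For λ=3: (A-λI) row 1 is [-6, -9], so an eigenvector is (-3, 2).
General solution: K_1e^(6t)(-1,1) + K_2e^(3t)(-3,2).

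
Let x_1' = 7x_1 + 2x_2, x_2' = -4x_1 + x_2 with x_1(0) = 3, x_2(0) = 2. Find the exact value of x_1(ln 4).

A = [[7,2],[-4,1]]; eigenvalues λ = 3, 5.
Eigenvectors: (-1,2) for λ=3, (1,-1) for λ=5.
From the initial condition, c_1 = 5, c_2 = 8.
x_1(ln 4) = (5)(4^3)(-1) + (8)(4^5)(1) = 7872.

7872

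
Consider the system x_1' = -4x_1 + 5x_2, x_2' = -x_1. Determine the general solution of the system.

x_1(t) = c_1e^(-2t)sin(t) + 2c_1e^(-2t)cos(t) + 2c_2e^(-2t)sin(t) - c_2e^(-2t)cos(t), x_2(t) = c_1e^(-2t)cos(t) + c_2e^(-2t)sin(t)

Coefficient matrix A = [[-4, 5], [-1, 0]].
Characteristic polynomial det(A - λI) = λ^2 + 4λ + 5 = 0.
Eigenvalues λ = -2 ± i (complex conjugate pair).
For λ=-2+i: an eigenvector is (2,1) - i(1,0) = (2 - i, 1).
A real fundamental pair from Re and Im of e^((-2+i)t)v: X_1 = e^(-2t)(cos(t)·(2,1) + sin(t)·(1,0)), X_2 = e^(-2t)(sin(t)·(2,1) - cos(t)·(1,0)).
General solution: c_1X_1 + c_2X_2.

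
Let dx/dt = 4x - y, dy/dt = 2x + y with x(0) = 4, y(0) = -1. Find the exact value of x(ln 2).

A = [[4,-1],[2,1]]; eigenvalues λ = 2, 3.
Eigenvectors: (1,2) for λ=2, (1,1) for λ=3.
From the initial condition, c_1 = -5, c_2 = 9.
x(ln 2) = (-5)(2^2)(1) + (9)(2^3)(1) = 52.

52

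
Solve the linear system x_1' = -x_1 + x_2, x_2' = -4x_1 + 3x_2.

Coefficient matrix A = [[-1, 1], [-4, 3]].
Characteristic polynomial det(A - λI) = λ^2 - 2λ + 1 = 0.
Single eigenvalue λ = 1 with algebraic multiplicity 2.
Eigenvector v = (-1,-2); generalized eigenvector w with (A-λI)w=v is (-1,-3).
General solution: e^(t)[c_1·v + c_2·(t·v + w)].

x_1(t) = -c_1e^(t) - c_2te^(t) - c_2e^(t), x_2(t) = -2c_1e^(t) - 2c_2te^(t) - 3c_2e^(t)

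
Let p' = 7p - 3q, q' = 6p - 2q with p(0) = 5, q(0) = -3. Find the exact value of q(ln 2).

A = [[7,-3],[6,-2]]; eigenvalues λ = 1, 4.
Eigenvectors: (-1,-2) for λ=1, (-1,-1) for λ=4.
From the initial condition, c_1 = 8, c_2 = -13.
q(ln 2) = (8)(2^1)(-2) + (-13)(2^4)(-1) = 176.

176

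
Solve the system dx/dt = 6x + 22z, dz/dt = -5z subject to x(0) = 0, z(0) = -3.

Coefficient matrix A = [[6, 22], [0, -5]].
Characteristic polynomial det(A - λI) = λ^2 - λ - 30 = 0.
Eigenvalues λ = -5, 6.
For λ=-5: (A-λI) row 1 is [11, 22], so an eigenvector is (-2, 1).
For λ=6: (A-λI) row 1 is [0, 22], so an eigenvector is (1, 0).
General solution: c_1e^(-5t)(-2,1) + c_2e^(6t)(1,0).
Applying x(0)=0, z(0)=-3 gives c_1=-3, c_2=-6.

x(t) = -6e^(6t) + 6e^(-5t), z(t) = -3e^(-5t)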